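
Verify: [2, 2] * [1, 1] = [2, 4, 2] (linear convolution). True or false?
Recompute linear convolution of [2, 2] and [1, 1]: y[0] = 2×1 = 2; y[1] = 2×1 + 2×1 = 4; y[2] = 2×1 = 2 → [2, 4, 2]. Given [2, 4, 2] matches, so answer: Yes

Yes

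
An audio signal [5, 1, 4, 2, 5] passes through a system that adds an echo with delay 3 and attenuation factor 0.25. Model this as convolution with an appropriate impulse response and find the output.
Direct-path + delayed-attenuated-path model → impulse response h = [1, 0, 0, 0.25] (1 at lag 0, 0.25 at lag 3). Output y[n] = x[n] + 0.25·x[n - 3] (with x[n] = 0 outside 0..4): y[0] = 5 + 0.25×0 = 5; y[1] = 1 + 0.25×0 = 1; y[2] = 4 + 0.25×0 = 4; y[3] = 2 + 0.25×5 = 3.25; y[4] = 5 + 0.25×1 = 5.25; y[5] = 0 + 0.25×4 = 1.0; y[6] = 0 + 0.25×2 = 0.5; y[7] = 0 + 0.25×5 = 1.25. So y = [5, 1, 4, 3.25, 5.25, 1.0, 0.5, 1.25]

[5, 1, 4, 3.25, 5.25, 1.0, 0.5, 1.25]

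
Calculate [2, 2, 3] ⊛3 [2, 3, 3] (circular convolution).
Use y[k] = Σ_j s[j]·t[(k-j) mod 3]. y[0] = 2×2 + 2×3 + 3×3 = 19; y[1] = 2×3 + 2×2 + 3×3 = 19; y[2] = 2×3 + 2×3 + 3×2 = 18. Result: [19, 19, 18]

[19, 19, 18]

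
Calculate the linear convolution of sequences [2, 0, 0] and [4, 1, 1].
y[0] = 2×4 = 8; y[1] = 2×1 + 0×4 = 2; y[2] = 2×1 + 0×1 + 0×4 = 2; y[3] = 0×1 + 0×1 = 0; y[4] = 0×1 = 0

[8, 2, 2, 0, 0]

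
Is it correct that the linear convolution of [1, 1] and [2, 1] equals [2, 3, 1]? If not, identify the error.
Recompute linear convolution of [1, 1] and [2, 1]: y[0] = 1×2 = 2; y[1] = 1×1 + 1×2 = 3; y[2] = 1×1 = 1 → [2, 3, 1]. Given [2, 3, 1] matches, so answer: Yes

Yes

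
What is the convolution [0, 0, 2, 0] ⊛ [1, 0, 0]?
y[0] = 0×1 = 0; y[1] = 0×0 + 0×1 = 0; y[2] = 0×0 + 0×0 + 2×1 = 2; y[3] = 0×0 + 2×0 + 0×1 = 0; y[4] = 2×0 + 0×0 = 0; y[5] = 0×0 = 0

[0, 0, 2, 0, 0, 0]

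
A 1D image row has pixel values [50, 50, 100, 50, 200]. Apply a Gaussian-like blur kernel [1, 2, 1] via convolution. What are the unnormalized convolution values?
Convolve image row [50, 50, 100, 50, 200] with kernel [1, 2, 1]: y[0] = 50×1 = 50; y[1] = 50×2 + 50×1 = 150; y[2] = 50×1 + 50×2 + 100×1 = 250; y[3] = 50×1 + 100×2 + 50×1 = 300; y[4] = 100×1 + 50×2 + 200×1 = 400; y[5] = 50×1 + 200×2 = 450; y[6] = 200×1 = 200 → [50, 150, 250, 300, 400, 450, 200]. Normalization factor = sum(kernel) = 4.

[50, 150, 250, 300, 400, 450, 200]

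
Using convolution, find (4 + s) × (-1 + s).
Ascending coefficients: a = [4, 1], b = [-1, 1]. c[0] = 4×-1 = -4; c[1] = 4×1 + 1×-1 = 3; c[2] = 1×1 = 1. Result coefficients: [-4, 3, 1] → -4 + 3s + s^2

-4 + 3s + s^2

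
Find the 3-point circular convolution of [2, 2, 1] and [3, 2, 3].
Use y[k] = Σ_j s[j]·t[(k-j) mod 3]. y[0] = 2×3 + 2×3 + 1×2 = 14; y[1] = 2×2 + 2×3 + 1×3 = 13; y[2] = 2×3 + 2×2 + 1×3 = 13. Result: [14, 13, 13]

[14, 13, 13]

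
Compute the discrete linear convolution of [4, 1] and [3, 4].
y[0] = 4×3 = 12; y[1] = 4×4 + 1×3 = 19; y[2] = 1×4 = 4

[12, 19, 4]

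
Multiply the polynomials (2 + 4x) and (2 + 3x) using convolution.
Ascending coefficients: a = [2, 4], b = [2, 3]. c[0] = 2×2 = 4; c[1] = 2×3 + 4×2 = 14; c[2] = 4×3 = 12. Result coefficients: [4, 14, 12] → 4 + 14x + 12x^2

4 + 14x + 12x^2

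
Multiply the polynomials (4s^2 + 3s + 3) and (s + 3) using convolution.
Ascending coefficients: a = [3, 3, 4], b = [3, 1]. c[0] = 3×3 = 9; c[1] = 3×1 + 3×3 = 12; c[2] = 3×1 + 4×3 = 15; c[3] = 4×1 = 4. Result coefficients: [9, 12, 15, 4] → 4s^3 + 15s^2 + 12s + 9

4s^3 + 15s^2 + 12s + 9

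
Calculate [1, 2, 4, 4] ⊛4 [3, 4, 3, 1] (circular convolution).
Use y[k] = Σ_j f[j]·g[(k-j) mod 4]. y[0] = 1×3 + 2×1 + 4×3 + 4×4 = 33; y[1] = 1×4 + 2×3 + 4×1 + 4×3 = 26; y[2] = 1×3 + 2×4 + 4×3 + 4×1 = 27; y[3] = 1×1 + 2×3 + 4×4 + 4×3 = 35. Result: [33, 26, 27, 35]

[33, 26, 27, 35]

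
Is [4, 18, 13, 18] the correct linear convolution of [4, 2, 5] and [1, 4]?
Recompute linear convolution of [4, 2, 5] and [1, 4]: y[0] = 4×1 = 4; y[1] = 4×4 + 2×1 = 18; y[2] = 2×4 + 5×1 = 13; y[3] = 5×4 = 20 → [4, 18, 13, 20]. Compare to given [4, 18, 13, 18]: they differ at index 3: given 18, correct 20, so answer: No

No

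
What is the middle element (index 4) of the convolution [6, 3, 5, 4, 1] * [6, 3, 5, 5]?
Use y[k] = Σ_i a[i]·b[k-i] at k=4. y[4] = 3×5 + 5×5 + 4×3 + 1×6 = 58

58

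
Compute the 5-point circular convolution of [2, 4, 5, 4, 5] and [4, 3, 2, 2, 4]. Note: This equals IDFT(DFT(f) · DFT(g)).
Either evaluate y[k] = Σ_j f[j]·g[(k-j) mod 5] directly, or use IDFT(DFT(f) · DFT(g)). y[0] = 2×4 + 4×4 + 5×2 + 4×2 + 5×3 = 57; y[1] = 2×3 + 4×4 + 5×4 + 4×2 + 5×2 = 60; y[2] = 2×2 + 4×3 + 5×4 + 4×4 + 5×2 = 62; y[3] = 2×2 + 4×2 + 5×3 + 4×4 + 5×4 = 63; y[4] = 2×4 + 4×2 + 5×2 + 4×3 + 5×4 = 58. Result: [57, 60, 62, 63, 58]

[57, 60, 62, 63, 58]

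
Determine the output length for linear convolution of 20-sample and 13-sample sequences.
Linear/full convolution length: m + n - 1 = 20 + 13 - 1 = 32

32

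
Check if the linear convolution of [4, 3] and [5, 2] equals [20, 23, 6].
Recompute linear convolution of [4, 3] and [5, 2]: y[0] = 4×5 = 20; y[1] = 4×2 + 3×5 = 23; y[2] = 3×2 = 6 → [20, 23, 6]. Given [20, 23, 6] matches, so answer: Yes

Yes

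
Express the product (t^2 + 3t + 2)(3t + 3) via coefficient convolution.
Ascending coefficients: a = [2, 3, 1], b = [3, 3]. c[0] = 2×3 = 6; c[1] = 2×3 + 3×3 = 15; c[2] = 3×3 + 1×3 = 12; c[3] = 1×3 = 3. Result coefficients: [6, 15, 12, 3] → 3t^3 + 12t^2 + 15t + 6

3t^3 + 12t^2 + 15t + 6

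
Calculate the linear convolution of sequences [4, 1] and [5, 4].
y[0] = 4×5 = 20; y[1] = 4×4 + 1×5 = 21; y[2] = 1×4 = 4

[20, 21, 4]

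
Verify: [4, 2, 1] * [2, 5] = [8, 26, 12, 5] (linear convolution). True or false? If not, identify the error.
Recompute linear convolution of [4, 2, 1] and [2, 5]: y[0] = 4×2 = 8; y[1] = 4×5 + 2×2 = 24; y[2] = 2×5 + 1×2 = 12; y[3] = 1×5 = 5 → [8, 24, 12, 5]. Compare to given [8, 26, 12, 5]: they differ at index 1: given 26, correct 24, so answer: No

No. Error at index 1: given 26, correct 24.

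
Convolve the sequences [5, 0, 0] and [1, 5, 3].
y[0] = 5×1 = 5; y[1] = 5×5 + 0×1 = 25; y[2] = 5×3 + 0×5 + 0×1 = 15; y[3] = 0×3 + 0×5 = 0; y[4] = 0×3 = 0

[5, 25, 15, 0, 0]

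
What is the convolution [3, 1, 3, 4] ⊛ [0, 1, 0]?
y[0] = 3×0 = 0; y[1] = 3×1 + 1×0 = 3; y[2] = 3×0 + 1×1 + 3×0 = 1; y[3] = 1×0 + 3×1 + 4×0 = 3; y[4] = 3×0 + 4×1 = 4; y[5] = 4×0 = 0

[0, 3, 1, 3, 4, 0]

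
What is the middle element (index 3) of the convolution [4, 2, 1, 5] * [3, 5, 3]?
Use y[k] = Σ_i a[i]·b[k-i] at k=3. y[3] = 2×3 + 1×5 + 5×3 = 26

26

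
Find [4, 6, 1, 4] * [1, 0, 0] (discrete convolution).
y[0] = 4×1 = 4; y[1] = 4×0 + 6×1 = 6; y[2] = 4×0 + 6×0 + 1×1 = 1; y[3] = 6×0 + 1×0 + 4×1 = 4; y[4] = 1×0 + 4×0 = 0; y[5] = 4×0 = 0

[4, 6, 1, 4, 0, 0]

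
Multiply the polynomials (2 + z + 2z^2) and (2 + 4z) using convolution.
Ascending coefficients: a = [2, 1, 2], b = [2, 4]. c[0] = 2×2 = 4; c[1] = 2×4 + 1×2 = 10; c[2] = 1×4 + 2×2 = 8; c[3] = 2×4 = 8. Result coefficients: [4, 10, 8, 8] → 4 + 10z + 8z^2 + 8z^3

4 + 10z + 8z^2 + 8z^3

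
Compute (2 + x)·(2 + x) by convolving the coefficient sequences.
Ascending coefficients: a = [2, 1], b = [2, 1]. c[0] = 2×2 = 4; c[1] = 2×1 + 1×2 = 4; c[2] = 1×1 = 1. Result coefficients: [4, 4, 1] → 4 + 4x + x^2

4 + 4x + x^2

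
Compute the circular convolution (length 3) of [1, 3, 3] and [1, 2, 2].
Use y[k] = Σ_j u[j]·v[(k-j) mod 3]. y[0] = 1×1 + 3×2 + 3×2 = 13; y[1] = 1×2 + 3×1 + 3×2 = 11; y[2] = 1×2 + 3×2 + 3×1 = 11. Result: [13, 11, 11]

[13, 11, 11]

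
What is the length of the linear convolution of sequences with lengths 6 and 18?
Linear/full convolution length: m + n - 1 = 6 + 18 - 1 = 23

23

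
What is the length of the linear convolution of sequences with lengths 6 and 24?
Linear/full convolution length: m + n - 1 = 6 + 24 - 1 = 29

29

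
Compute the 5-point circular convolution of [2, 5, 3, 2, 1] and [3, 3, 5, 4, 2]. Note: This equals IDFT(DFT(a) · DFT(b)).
Either evaluate y[k] = Σ_j a[j]·b[(k-j) mod 5] directly, or use IDFT(DFT(a) · DFT(b)). y[0] = 2×3 + 5×2 + 3×4 + 2×5 + 1×3 = 41; y[1] = 2×3 + 5×3 + 3×2 + 2×4 + 1×5 = 40; y[2] = 2×5 + 5×3 + 3×3 + 2×2 + 1×4 = 42; y[3] = 2×4 + 5×5 + 3×3 + 2×3 + 1×2 = 50; y[4] = 2×2 + 5×4 + 3×5 + 2×3 + 1×3 = 48. Result: [41, 40, 42, 50, 48]

[41, 40, 42, 50, 48]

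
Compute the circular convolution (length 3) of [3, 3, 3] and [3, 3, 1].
Use y[k] = Σ_j u[j]·v[(k-j) mod 3]. y[0] = 3×3 + 3×1 + 3×3 = 21; y[1] = 3×3 + 3×3 + 3×1 = 21; y[2] = 3×1 + 3×3 + 3×3 = 21. Result: [21, 21, 21]

[21, 21, 21]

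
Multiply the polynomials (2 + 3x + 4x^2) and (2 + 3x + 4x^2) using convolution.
Ascending coefficients: a = [2, 3, 4], b = [2, 3, 4]. c[0] = 2×2 = 4; c[1] = 2×3 + 3×2 = 12; c[2] = 2×4 + 3×3 + 4×2 = 25; c[3] = 3×4 + 4×3 = 24; c[4] = 4×4 = 16. Result coefficients: [4, 12, 25, 24, 16] → 4 + 12x + 25x^2 + 24x^3 + 16x^4

4 + 12x + 25x^2 + 24x^3 + 16x^4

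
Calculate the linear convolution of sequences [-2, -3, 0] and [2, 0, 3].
y[0] = -2×2 = -4; y[1] = -2×0 + -3×2 = -6; y[2] = -2×3 + -3×0 + 0×2 = -6; y[3] = -3×3 + 0×0 = -9; y[4] = 0×3 = 0

[-4, -6, -6, -9, 0]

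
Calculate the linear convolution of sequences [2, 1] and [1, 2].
y[0] = 2×1 = 2; y[1] = 2×2 + 1×1 = 5; y[2] = 1×2 = 2

[2, 5, 2]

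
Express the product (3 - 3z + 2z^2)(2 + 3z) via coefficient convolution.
Ascending coefficients: a = [3, -3, 2], b = [2, 3]. c[0] = 3×2 = 6; c[1] = 3×3 + -3×2 = 3; c[2] = -3×3 + 2×2 = -5; c[3] = 2×3 = 6. Result coefficients: [6, 3, -5, 6] → 6 + 3z - 5z^2 + 6z^3

6 + 3z - 5z^2 + 6z^3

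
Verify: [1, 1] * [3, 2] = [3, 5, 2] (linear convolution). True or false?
Recompute linear convolution of [1, 1] and [3, 2]: y[0] = 1×3 = 3; y[1] = 1×2 + 1×3 = 5; y[2] = 1×2 = 2 → [3, 5, 2]. Given [3, 5, 2] matches, so answer: Yes

Yes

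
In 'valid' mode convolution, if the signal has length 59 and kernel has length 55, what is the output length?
'Valid' mode counts only positions where the kernel fully overlaps the signal: m - n + 1 = 59 - 55 + 1 = 5

5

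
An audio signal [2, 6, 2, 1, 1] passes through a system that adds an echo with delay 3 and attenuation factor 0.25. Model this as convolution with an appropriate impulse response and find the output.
Direct-path + delayed-attenuated-path model → impulse response h = [1, 0, 0, 0.25] (1 at lag 0, 0.25 at lag 3). Output y[n] = x[n] + 0.25·x[n - 3] (with x[n] = 0 outside 0..4): y[0] = 2 + 0.25×0 = 2; y[1] = 6 + 0.25×0 = 6; y[2] = 2 + 0.25×0 = 2; y[3] = 1 + 0.25×2 = 1.5; y[4] = 1 + 0.25×6 = 2.5; y[5] = 0 + 0.25×2 = 0.5; y[6] = 0 + 0.25×1 = 0.25; y[7] = 0 + 0.25×1 = 0.25. So y = [2, 6, 2, 1.5, 2.5, 0.5, 0.25, 0.25]

[2, 6, 2, 1.5, 2.5, 0.5, 0.25, 0.25]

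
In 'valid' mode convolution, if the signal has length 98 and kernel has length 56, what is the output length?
'Valid' mode counts only positions where the kernel fully overlaps the signal: m - n + 1 = 98 - 56 + 1 = 43

43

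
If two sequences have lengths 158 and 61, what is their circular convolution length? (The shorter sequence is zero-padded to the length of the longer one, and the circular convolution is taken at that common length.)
Circular convolution (zero-padding the shorter input) has length max(m, n) = max(158, 61) = 158

158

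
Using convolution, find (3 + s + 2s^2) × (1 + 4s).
Ascending coefficients: a = [3, 1, 2], b = [1, 4]. c[0] = 3×1 = 3; c[1] = 3×4 + 1×1 = 13; c[2] = 1×4 + 2×1 = 6; c[3] = 2×4 = 8. Result coefficients: [3, 13, 6, 8] → 3 + 13s + 6s^2 + 8s^3

3 + 13s + 6s^2 + 8s^3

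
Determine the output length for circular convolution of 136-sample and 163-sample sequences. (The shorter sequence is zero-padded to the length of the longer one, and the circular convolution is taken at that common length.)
Circular convolution (zero-padding the shorter input) has length max(m, n) = max(136, 163) = 163

163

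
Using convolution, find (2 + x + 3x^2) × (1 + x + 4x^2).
Ascending coefficients: a = [2, 1, 3], b = [1, 1, 4]. c[0] = 2×1 = 2; c[1] = 2×1 + 1×1 = 3; c[2] = 2×4 + 1×1 + 3×1 = 12; c[3] = 1×4 + 3×1 = 7; c[4] = 3×4 = 12. Result coefficients: [2, 3, 12, 7, 12] → 2 + 3x + 12x^2 + 7x^3 + 12x^4

2 + 3x + 12x^2 + 7x^3 + 12x^4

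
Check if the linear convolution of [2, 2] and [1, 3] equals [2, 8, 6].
Recompute linear convolution of [2, 2] and [1, 3]: y[0] = 2×1 = 2; y[1] = 2×3 + 2×1 = 8; y[2] = 2×3 = 6 → [2, 8, 6]. Given [2, 8, 6] matches, so answer: Yes

Yes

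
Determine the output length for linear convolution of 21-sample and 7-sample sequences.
Linear/full convolution length: m + n - 1 = 21 + 7 - 1 = 27

27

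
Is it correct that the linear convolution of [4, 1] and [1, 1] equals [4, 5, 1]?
Recompute linear convolution of [4, 1] and [1, 1]: y[0] = 4×1 = 4; y[1] = 4×1 + 1×1 = 5; y[2] = 1×1 = 1 → [4, 5, 1]. Given [4, 5, 1] matches, so answer: Yes

Yes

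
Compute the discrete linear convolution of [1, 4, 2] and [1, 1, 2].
y[0] = 1×1 = 1; y[1] = 1×1 + 4×1 = 5; y[2] = 1×2 + 4×1 + 2×1 = 8; y[3] = 4×2 + 2×1 = 10; y[4] = 2×2 = 4

[1, 5, 8, 10, 4]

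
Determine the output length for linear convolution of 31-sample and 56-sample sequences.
Linear/full convolution length: m + n - 1 = 31 + 56 - 1 = 86

86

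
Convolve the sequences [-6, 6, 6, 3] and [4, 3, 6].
y[0] = -6×4 = -24; y[1] = -6×3 + 6×4 = 6; y[2] = -6×6 + 6×3 + 6×4 = 6; y[3] = 6×6 + 6×3 + 3×4 = 66; y[4] = 6×6 + 3×3 = 45; y[5] = 3×6 = 18

[-24, 6, 6, 66, 45, 18]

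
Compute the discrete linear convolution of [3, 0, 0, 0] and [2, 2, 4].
y[0] = 3×2 = 6; y[1] = 3×2 + 0×2 = 6; y[2] = 3×4 + 0×2 + 0×2 = 12; y[3] = 0×4 + 0×2 + 0×2 = 0; y[4] = 0×4 + 0×2 = 0; y[5] = 0×4 = 0

[6, 6, 12, 0, 0, 0]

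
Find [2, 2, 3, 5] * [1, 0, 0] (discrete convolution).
y[0] = 2×1 = 2; y[1] = 2×0 + 2×1 = 2; y[2] = 2×0 + 2×0 + 3×1 = 3; y[3] = 2×0 + 3×0 + 5×1 = 5; y[4] = 3×0 + 5×0 = 0; y[5] = 5×0 = 0

[2, 2, 3, 5, 0, 0]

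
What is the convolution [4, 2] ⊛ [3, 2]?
y[0] = 4×3 = 12; y[1] = 4×2 + 2×3 = 14; y[2] = 2×2 = 4

[12, 14, 4]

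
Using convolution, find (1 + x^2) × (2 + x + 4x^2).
Ascending coefficients: a = [1, 0, 1], b = [2, 1, 4]. c[0] = 1×2 = 2; c[1] = 1×1 + 0×2 = 1; c[2] = 1×4 + 0×1 + 1×2 = 6; c[3] = 0×4 + 1×1 = 1; c[4] = 1×4 = 4. Result coefficients: [2, 1, 6, 1, 4] → 2 + x + 6x^2 + x^3 + 4x^4

2 + x + 6x^2 + x^3 + 4x^4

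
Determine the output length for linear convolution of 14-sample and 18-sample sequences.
Linear/full convolution length: m + n - 1 = 14 + 18 - 1 = 31

31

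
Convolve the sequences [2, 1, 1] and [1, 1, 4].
y[0] = 2×1 = 2; y[1] = 2×1 + 1×1 = 3; y[2] = 2×4 + 1×1 + 1×1 = 10; y[3] = 1×4 + 1×1 = 5; y[4] = 1×4 = 4

[2, 3, 10, 5, 4]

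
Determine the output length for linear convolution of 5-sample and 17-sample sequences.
Linear/full convolution length: m + n - 1 = 5 + 17 - 1 = 21

21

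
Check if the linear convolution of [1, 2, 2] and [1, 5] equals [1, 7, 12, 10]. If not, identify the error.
Recompute linear convolution of [1, 2, 2] and [1, 5]: y[0] = 1×1 = 1; y[1] = 1×5 + 2×1 = 7; y[2] = 2×5 + 2×1 = 12; y[3] = 2×5 = 10 → [1, 7, 12, 10]. Given [1, 7, 12, 10] matches, so answer: Yes

Yes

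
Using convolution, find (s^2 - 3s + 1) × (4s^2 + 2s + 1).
Ascending coefficients: a = [1, -3, 1], b = [1, 2, 4]. c[0] = 1×1 = 1; c[1] = 1×2 + -3×1 = -1; c[2] = 1×4 + -3×2 + 1×1 = -1; c[3] = -3×4 + 1×2 = -10; c[4] = 1×4 = 4. Result coefficients: [1, -1, -1, -10, 4] → 4s^4 - 10s^3 - s^2 - s + 1

4s^4 - 10s^3 - s^2 - s + 1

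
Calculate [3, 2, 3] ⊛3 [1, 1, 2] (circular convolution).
Use y[k] = Σ_j u[j]·v[(k-j) mod 3]. y[0] = 3×1 + 2×2 + 3×1 = 10; y[1] = 3×1 + 2×1 + 3×2 = 11; y[2] = 3×2 + 2×1 + 3×1 = 11. Result: [10, 11, 11]

[10, 11, 11]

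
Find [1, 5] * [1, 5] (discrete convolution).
y[0] = 1×1 = 1; y[1] = 1×5 + 5×1 = 10; y[2] = 5×5 = 25

[1, 10, 25]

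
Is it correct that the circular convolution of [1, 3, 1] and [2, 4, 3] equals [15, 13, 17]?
Recompute circular convolution of [1, 3, 1] and [2, 4, 3]: y[0] = 1×2 + 3×3 + 1×4 = 15; y[1] = 1×4 + 3×2 + 1×3 = 13; y[2] = 1×3 + 3×4 + 1×2 = 17 → [15, 13, 17]. Given [15, 13, 17] matches, so answer: Yes

Yes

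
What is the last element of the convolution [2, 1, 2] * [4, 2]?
Use y[k] = Σ_i a[i]·b[k-i] at k=3. y[3] = 2×2 = 4

4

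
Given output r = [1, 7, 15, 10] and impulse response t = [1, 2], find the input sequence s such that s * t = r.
Deconvolve r=[1, 7, 15, 10] by t=[1, 2]. Since t[0]=1, solve forward: s[0] = r[0] / 1 = 1; s[1] = (r[1] - 1×2) / 1 = 5; s[2] = (r[2] - 5×2) / 1 = 5. So s = [1, 5, 5]. Check by forward convolution: r[0] = 1×1 = 1; r[1] = 1×2 + 5×1 = 7; r[2] = 5×2 + 5×1 = 15; r[3] = 5×2 = 10

[1, 5, 5]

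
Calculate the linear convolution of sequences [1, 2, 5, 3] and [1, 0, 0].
y[0] = 1×1 = 1; y[1] = 1×0 + 2×1 = 2; y[2] = 1×0 + 2×0 + 5×1 = 5; y[3] = 2×0 + 5×0 + 3×1 = 3; y[4] = 5×0 + 3×0 = 0; y[5] = 3×0 = 0

[1, 2, 5, 3, 0, 0]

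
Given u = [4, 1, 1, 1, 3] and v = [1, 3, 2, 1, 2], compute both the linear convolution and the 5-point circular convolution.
Linear: y_lin[0] = 4×1 = 4; y_lin[1] = 4×3 + 1×1 = 13; y_lin[2] = 4×2 + 1×3 + 1×1 = 12; y_lin[3] = 4×1 + 1×2 + 1×3 + 1×1 = 10; y_lin[4] = 4×2 + 1×1 + 1×2 + 1×3 + 3×1 = 17; y_lin[5] = 1×2 + 1×1 + 1×2 + 3×3 = 14; y_lin[6] = 1×2 + 1×1 + 3×2 = 9; y_lin[7] = 1×2 + 3×1 = 5; y_lin[8] = 3×2 = 6 → [4, 13, 12, 10, 17, 14, 9, 5, 6]. Circular (length 5): y[0] = 4×1 + 1×2 + 1×1 + 1×2 + 3×3 = 18; y[1] = 4×3 + 1×1 + 1×2 + 1×1 + 3×2 = 22; y[2] = 4×2 + 1×3 + 1×1 + 1×2 + 3×1 = 17; y[3] = 4×1 + 1×2 + 1×3 + 1×1 + 3×2 = 16; y[4] = 4×2 + 1×1 + 1×2 + 1×3 + 3×1 = 17 → [18, 22, 17, 16, 17]

Linear: [4, 13, 12, 10, 17, 14, 9, 5, 6], Circular: [18, 22, 17, 16, 17]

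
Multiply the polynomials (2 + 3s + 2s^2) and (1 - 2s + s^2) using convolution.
Ascending coefficients: a = [2, 3, 2], b = [1, -2, 1]. c[0] = 2×1 = 2; c[1] = 2×-2 + 3×1 = -1; c[2] = 2×1 + 3×-2 + 2×1 = -2; c[3] = 3×1 + 2×-2 = -1; c[4] = 2×1 = 2. Result coefficients: [2, -1, -2, -1, 2] → 2 - s - 2s^2 - s^3 + 2s^4

2 - s - 2s^2 - s^3 + 2s^4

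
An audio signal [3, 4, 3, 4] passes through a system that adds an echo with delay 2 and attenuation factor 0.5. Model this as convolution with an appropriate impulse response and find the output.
Direct-path + delayed-attenuated-path model → impulse response h = [1, 0, 0.5] (1 at lag 0, 0.5 at lag 2). Output y[n] = x[n] + 0.5·x[n - 2] (with x[n] = 0 outside 0..3): y[0] = 3 + 0.5×0 = 3; y[1] = 4 + 0.5×0 = 4; y[2] = 3 + 0.5×3 = 4.5; y[3] = 4 + 0.5×4 = 6.0; y[4] = 0 + 0.5×3 = 1.5; y[5] = 0 + 0.5×4 = 2.0. So y = [3, 4, 4.5, 6.0, 1.5, 2.0]

[3, 4, 4.5, 6.0, 1.5, 2.0]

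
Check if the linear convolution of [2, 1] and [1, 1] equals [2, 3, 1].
Recompute linear convolution of [2, 1] and [1, 1]: y[0] = 2×1 = 2; y[1] = 2×1 + 1×1 = 3; y[2] = 1×1 = 1 → [2, 3, 1]. Given [2, 3, 1] matches, so answer: Yes

Yes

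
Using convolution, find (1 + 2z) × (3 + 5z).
Ascending coefficients: a = [1, 2], b = [3, 5]. c[0] = 1×3 = 3; c[1] = 1×5 + 2×3 = 11; c[2] = 2×5 = 10. Result coefficients: [3, 11, 10] → 3 + 11z + 10z^2

3 + 11z + 10z^2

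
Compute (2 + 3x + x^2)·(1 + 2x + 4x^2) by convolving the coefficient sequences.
Ascending coefficients: a = [2, 3, 1], b = [1, 2, 4]. c[0] = 2×1 = 2; c[1] = 2×2 + 3×1 = 7; c[2] = 2×4 + 3×2 + 1×1 = 15; c[3] = 3×4 + 1×2 = 14; c[4] = 1×4 = 4. Result coefficients: [2, 7, 15, 14, 4] → 2 + 7x + 15x^2 + 14x^3 + 4x^4

2 + 7x + 15x^2 + 14x^3 + 4x^4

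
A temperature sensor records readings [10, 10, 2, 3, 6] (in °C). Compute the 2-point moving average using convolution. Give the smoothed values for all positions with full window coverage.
2-point moving average kernel = [1, 1]. Apply in 'valid' mode (full window coverage): avg[0] = (10 + 10) / 2 = 10.0; avg[1] = (10 + 2) / 2 = 6.0; avg[2] = (2 + 3) / 2 = 2.5; avg[3] = (3 + 6) / 2 = 4.5. Smoothed values: [10.0, 6.0, 2.5, 4.5]

[10.0, 6.0, 2.5, 4.5]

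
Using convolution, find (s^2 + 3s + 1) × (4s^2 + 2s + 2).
Ascending coefficients: a = [1, 3, 1], b = [2, 2, 4]. c[0] = 1×2 = 2; c[1] = 1×2 + 3×2 = 8; c[2] = 1×4 + 3×2 + 1×2 = 12; c[3] = 3×4 + 1×2 = 14; c[4] = 1×4 = 4. Result coefficients: [2, 8, 12, 14, 4] → 4s^4 + 14s^3 + 12s^2 + 8s + 2

4s^4 + 14s^3 + 12s^2 + 8s + 2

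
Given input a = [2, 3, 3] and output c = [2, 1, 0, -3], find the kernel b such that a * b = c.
Output length 4 = len(a) + len(b) - 1 ⇒ len(b) = 2. Solve b forward using b[k] = (c[k] - Σ_{i≥1} a[i]·b[k-i]) / a[0]: b[0] = c[0] / a[0] = 2 / 2 = 1; b[1] = (c[1] - 3×1) / a[0] = (1 - 3×1) / 2 = -1. So b = [1, -1]. Forward-check [2, 3, 3] * [1, -1]: c[0] = 2×1 = 2; c[1] = 2×-1 + 3×1 = 1; c[2] = 3×-1 + 3×1 = 0; c[3] = 3×-1 = -3 → [2, 1, 0, -3] ✓

[1, -1]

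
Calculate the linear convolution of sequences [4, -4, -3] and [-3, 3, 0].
y[0] = 4×-3 = -12; y[1] = 4×3 + -4×-3 = 24; y[2] = 4×0 + -4×3 + -3×-3 = -3; y[3] = -4×0 + -3×3 = -9; y[4] = -3×0 = 0

[-12, 24, -3, -9, 0]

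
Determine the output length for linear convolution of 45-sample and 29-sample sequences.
Linear/full convolution length: m + n - 1 = 45 + 29 - 1 = 73

73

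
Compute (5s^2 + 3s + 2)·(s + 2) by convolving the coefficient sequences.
Ascending coefficients: a = [2, 3, 5], b = [2, 1]. c[0] = 2×2 = 4; c[1] = 2×1 + 3×2 = 8; c[2] = 3×1 + 5×2 = 13; c[3] = 5×1 = 5. Result coefficients: [4, 8, 13, 5] → 5s^3 + 13s^2 + 8s + 4

5s^3 + 13s^2 + 8s + 4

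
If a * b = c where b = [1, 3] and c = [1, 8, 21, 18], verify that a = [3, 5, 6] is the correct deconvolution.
Forward-compute [3, 5, 6] * [1, 3]: c[0] = 3×1 = 3; c[1] = 3×3 + 5×1 = 14; c[2] = 5×3 + 6×1 = 21; c[3] = 6×3 = 18 → [3, 14, 21, 18]. Does not match given c = [1, 8, 21, 18].

Not verified. [3, 5, 6] * [1, 3] = [3, 14, 21, 18], which differs from [1, 8, 21, 18] at index 0.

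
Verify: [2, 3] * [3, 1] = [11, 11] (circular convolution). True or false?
Recompute circular convolution of [2, 3] and [3, 1]: y[0] = 2×3 + 3×1 = 9; y[1] = 2×1 + 3×3 = 11 → [9, 11]. Compare to given [11, 11]: they differ at index 0: given 11, correct 9, so answer: No

No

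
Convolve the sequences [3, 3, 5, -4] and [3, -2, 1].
y[0] = 3×3 = 9; y[1] = 3×-2 + 3×3 = 3; y[2] = 3×1 + 3×-2 + 5×3 = 12; y[3] = 3×1 + 5×-2 + -4×3 = -19; y[4] = 5×1 + -4×-2 = 13; y[5] = -4×1 = -4

[9, 3, 12, -19, 13, -4]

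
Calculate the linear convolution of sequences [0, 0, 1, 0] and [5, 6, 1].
y[0] = 0×5 = 0; y[1] = 0×6 + 0×5 = 0; y[2] = 0×1 + 0×6 + 1×5 = 5; y[3] = 0×1 + 1×6 + 0×5 = 6; y[4] = 1×1 + 0×6 = 1; y[5] = 0×1 = 0

[0, 0, 5, 6, 1, 0]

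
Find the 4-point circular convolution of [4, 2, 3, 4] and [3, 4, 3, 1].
Use y[k] = Σ_j a[j]·b[(k-j) mod 4]. y[0] = 4×3 + 2×1 + 3×3 + 4×4 = 39; y[1] = 4×4 + 2×3 + 3×1 + 4×3 = 37; y[2] = 4×3 + 2×4 + 3×3 + 4×1 = 33; y[3] = 4×1 + 2×3 + 3×4 + 4×3 = 34. Result: [39, 37, 33, 34]

[39, 37, 33, 34]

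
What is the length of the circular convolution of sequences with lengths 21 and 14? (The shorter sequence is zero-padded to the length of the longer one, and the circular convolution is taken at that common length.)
Circular convolution (zero-padding the shorter input) has length max(m, n) = max(21, 14) = 21

21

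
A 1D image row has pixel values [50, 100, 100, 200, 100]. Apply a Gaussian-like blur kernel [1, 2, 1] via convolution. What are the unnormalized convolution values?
Convolve image row [50, 100, 100, 200, 100] with kernel [1, 2, 1]: y[0] = 50×1 = 50; y[1] = 50×2 + 100×1 = 200; y[2] = 50×1 + 100×2 + 100×1 = 350; y[3] = 100×1 + 100×2 + 200×1 = 500; y[4] = 100×1 + 200×2 + 100×1 = 600; y[5] = 200×1 + 100×2 = 400; y[6] = 100×1 = 100 → [50, 200, 350, 500, 600, 400, 100]. Normalization factor = sum(kernel) = 4.

[50, 200, 350, 500, 600, 400, 100]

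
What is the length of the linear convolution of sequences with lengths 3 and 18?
Linear/full convolution length: m + n - 1 = 3 + 18 - 1 = 20

20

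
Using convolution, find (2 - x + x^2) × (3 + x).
Ascending coefficients: a = [2, -1, 1], b = [3, 1]. c[0] = 2×3 = 6; c[1] = 2×1 + -1×3 = -1; c[2] = -1×1 + 1×3 = 2; c[3] = 1×1 = 1. Result coefficients: [6, -1, 2, 1] → 6 - x + 2x^2 + x^3

6 - x + 2x^2 + x^3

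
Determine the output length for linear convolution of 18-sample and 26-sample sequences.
Linear/full convolution length: m + n - 1 = 18 + 26 - 1 = 43

43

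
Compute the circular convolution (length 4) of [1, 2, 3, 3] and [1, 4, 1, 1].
Use y[k] = Σ_j x[j]·h[(k-j) mod 4]. y[0] = 1×1 + 2×1 + 3×1 + 3×4 = 18; y[1] = 1×4 + 2×1 + 3×1 + 3×1 = 12; y[2] = 1×1 + 2×4 + 3×1 + 3×1 = 15; y[3] = 1×1 + 2×1 + 3×4 + 3×1 = 18. Result: [18, 12, 15, 18]

[18, 12, 15, 18]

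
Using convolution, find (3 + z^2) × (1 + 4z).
Ascending coefficients: a = [3, 0, 1], b = [1, 4]. c[0] = 3×1 = 3; c[1] = 3×4 + 0×1 = 12; c[2] = 0×4 + 1×1 = 1; c[3] = 1×4 = 4. Result coefficients: [3, 12, 1, 4] → 3 + 12z + z^2 + 4z^3

3 + 12z + z^2 + 4z^3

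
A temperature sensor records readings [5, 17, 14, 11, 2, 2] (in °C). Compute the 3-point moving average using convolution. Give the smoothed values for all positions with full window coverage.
3-point moving average kernel = [1, 1, 1]. Apply in 'valid' mode (full window coverage): avg[0] = (5 + 17 + 14) / 3 = 12.0; avg[1] = (17 + 14 + 11) / 3 = 14.0; avg[2] = (14 + 11 + 2) / 3 = 9.0; avg[3] = (11 + 2 + 2) / 3 = 5.0. Smoothed values: [12.0, 14.0, 9.0, 5.0]

[12.0, 14.0, 9.0, 5.0]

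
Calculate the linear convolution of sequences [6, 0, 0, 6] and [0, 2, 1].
y[0] = 6×0 = 0; y[1] = 6×2 + 0×0 = 12; y[2] = 6×1 + 0×2 + 0×0 = 6; y[3] = 0×1 + 0×2 + 6×0 = 0; y[4] = 0×1 + 6×2 = 12; y[5] = 6×1 = 6

[0, 12, 6, 0, 12, 6]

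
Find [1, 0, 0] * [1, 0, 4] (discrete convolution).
y[0] = 1×1 = 1; y[1] = 1×0 + 0×1 = 0; y[2] = 1×4 + 0×0 + 0×1 = 4; y[3] = 0×4 + 0×0 = 0; y[4] = 0×4 = 0

[1, 0, 4, 0, 0]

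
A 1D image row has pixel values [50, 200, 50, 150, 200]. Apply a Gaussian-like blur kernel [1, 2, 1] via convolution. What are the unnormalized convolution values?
Convolve image row [50, 200, 50, 150, 200] with kernel [1, 2, 1]: y[0] = 50×1 = 50; y[1] = 50×2 + 200×1 = 300; y[2] = 50×1 + 200×2 + 50×1 = 500; y[3] = 200×1 + 50×2 + 150×1 = 450; y[4] = 50×1 + 150×2 + 200×1 = 550; y[5] = 150×1 + 200×2 = 550; y[6] = 200×1 = 200 → [50, 300, 500, 450, 550, 550, 200]. Normalization factor = sum(kernel) = 4.

[50, 300, 500, 450, 550, 550, 200]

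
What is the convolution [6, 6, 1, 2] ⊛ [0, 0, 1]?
y[0] = 6×0 = 0; y[1] = 6×0 + 6×0 = 0; y[2] = 6×1 + 6×0 + 1×0 = 6; y[3] = 6×1 + 1×0 + 2×0 = 6; y[4] = 1×1 + 2×0 = 1; y[5] = 2×1 = 2

[0, 0, 6, 6, 1, 2]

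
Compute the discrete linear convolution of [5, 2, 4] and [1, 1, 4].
y[0] = 5×1 = 5; y[1] = 5×1 + 2×1 = 7; y[2] = 5×4 + 2×1 + 4×1 = 26; y[3] = 2×4 + 4×1 = 12; y[4] = 4×4 = 16

[5, 7, 26, 12, 16]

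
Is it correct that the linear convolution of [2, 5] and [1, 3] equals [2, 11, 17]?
Recompute linear convolution of [2, 5] and [1, 3]: y[0] = 2×1 = 2; y[1] = 2×3 + 5×1 = 11; y[2] = 5×3 = 15 → [2, 11, 15]. Compare to given [2, 11, 17]: they differ at index 2: given 17, correct 15, so answer: No

No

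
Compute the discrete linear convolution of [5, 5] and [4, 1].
y[0] = 5×4 = 20; y[1] = 5×1 + 5×4 = 25; y[2] = 5×1 = 5

[20, 25, 5]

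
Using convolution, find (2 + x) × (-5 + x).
Ascending coefficients: a = [2, 1], b = [-5, 1]. c[0] = 2×-5 = -10; c[1] = 2×1 + 1×-5 = -3; c[2] = 1×1 = 1. Result coefficients: [-10, -3, 1] → -10 - 3x + x^2

-10 - 3x + x^2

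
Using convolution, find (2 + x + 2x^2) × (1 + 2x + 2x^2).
Ascending coefficients: a = [2, 1, 2], b = [1, 2, 2]. c[0] = 2×1 = 2; c[1] = 2×2 + 1×1 = 5; c[2] = 2×2 + 1×2 + 2×1 = 8; c[3] = 1×2 + 2×2 = 6; c[4] = 2×2 = 4. Result coefficients: [2, 5, 8, 6, 4] → 2 + 5x + 8x^2 + 6x^3 + 4x^4

2 + 5x + 8x^2 + 6x^3 + 4x^4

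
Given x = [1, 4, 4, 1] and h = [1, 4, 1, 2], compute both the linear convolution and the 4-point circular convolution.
Linear: y_lin[0] = 1×1 = 1; y_lin[1] = 1×4 + 4×1 = 8; y_lin[2] = 1×1 + 4×4 + 4×1 = 21; y_lin[3] = 1×2 + 4×1 + 4×4 + 1×1 = 23; y_lin[4] = 4×2 + 4×1 + 1×4 = 16; y_lin[5] = 4×2 + 1×1 = 9; y_lin[6] = 1×2 = 2 → [1, 8, 21, 23, 16, 9, 2]. Circular (length 4): y[0] = 1×1 + 4×2 + 4×1 + 1×4 = 17; y[1] = 1×4 + 4×1 + 4×2 + 1×1 = 17; y[2] = 1×1 + 4×4 + 4×1 + 1×2 = 23; y[3] = 1×2 + 4×1 + 4×4 + 1×1 = 23 → [17, 17, 23, 23]

Linear: [1, 8, 21, 23, 16, 9, 2], Circular: [17, 17, 23, 23]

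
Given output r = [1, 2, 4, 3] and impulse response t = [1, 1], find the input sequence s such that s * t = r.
Deconvolve r=[1, 2, 4, 3] by t=[1, 1]. Since t[0]=1, solve forward: s[0] = r[0] / 1 = 1; s[1] = (r[1] - 1×1) / 1 = 1; s[2] = (r[2] - 1×1) / 1 = 3. So s = [1, 1, 3]. Check by forward convolution: r[0] = 1×1 = 1; r[1] = 1×1 + 1×1 = 2; r[2] = 1×1 + 3×1 = 4; r[3] = 3×1 = 3

[1, 1, 3]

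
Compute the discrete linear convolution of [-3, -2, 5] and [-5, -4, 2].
y[0] = -3×-5 = 15; y[1] = -3×-4 + -2×-5 = 22; y[2] = -3×2 + -2×-4 + 5×-5 = -23; y[3] = -2×2 + 5×-4 = -24; y[4] = 5×2 = 10

[15, 22, -23, -24, 10]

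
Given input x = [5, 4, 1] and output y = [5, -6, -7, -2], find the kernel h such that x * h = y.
Output length 4 = len(x) + len(h) - 1 ⇒ len(h) = 2. Solve h forward using h[k] = (y[k] - Σ_{i≥1} x[i]·h[k-i]) / x[0]: h[0] = y[0] / x[0] = 5 / 5 = 1; h[1] = (y[1] - 4×1) / x[0] = (-6 - 4×1) / 5 = -2. So h = [1, -2]. Forward-check [5, 4, 1] * [1, -2]: y[0] = 5×1 = 5; y[1] = 5×-2 + 4×1 = -6; y[2] = 4×-2 + 1×1 = -7; y[3] = 1×-2 = -2 → [5, -6, -7, -2] ✓

[1, -2]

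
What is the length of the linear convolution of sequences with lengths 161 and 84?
Linear/full convolution length: m + n - 1 = 161 + 84 - 1 = 244

244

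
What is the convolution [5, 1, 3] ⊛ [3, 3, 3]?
y[0] = 5×3 = 15; y[1] = 5×3 + 1×3 = 18; y[2] = 5×3 + 1×3 + 3×3 = 27; y[3] = 1×3 + 3×3 = 12; y[4] = 3×3 = 9

[15, 18, 27, 12, 9]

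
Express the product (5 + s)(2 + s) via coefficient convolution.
Ascending coefficients: a = [5, 1], b = [2, 1]. c[0] = 5×2 = 10; c[1] = 5×1 + 1×2 = 7; c[2] = 1×1 = 1. Result coefficients: [10, 7, 1] → 10 + 7s + s^2

10 + 7s + s^2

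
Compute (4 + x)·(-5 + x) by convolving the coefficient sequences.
Ascending coefficients: a = [4, 1], b = [-5, 1]. c[0] = 4×-5 = -20; c[1] = 4×1 + 1×-5 = -1; c[2] = 1×1 = 1. Result coefficients: [-20, -1, 1] → -20 - x + x^2

-20 - x + x^2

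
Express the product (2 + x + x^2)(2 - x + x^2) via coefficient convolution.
Ascending coefficients: a = [2, 1, 1], b = [2, -1, 1]. c[0] = 2×2 = 4; c[1] = 2×-1 + 1×2 = 0; c[2] = 2×1 + 1×-1 + 1×2 = 3; c[3] = 1×1 + 1×-1 = 0; c[4] = 1×1 = 1. Result coefficients: [4, 0, 3, 0, 1] → 4 + 3x^2 + x^4

4 + 3x^2 + x^4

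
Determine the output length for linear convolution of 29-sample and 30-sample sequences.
Linear/full convolution length: m + n - 1 = 29 + 30 - 1 = 58

58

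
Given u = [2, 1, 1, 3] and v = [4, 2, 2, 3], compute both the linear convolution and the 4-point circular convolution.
Linear: y_lin[0] = 2×4 = 8; y_lin[1] = 2×2 + 1×4 = 8; y_lin[2] = 2×2 + 1×2 + 1×4 = 10; y_lin[3] = 2×3 + 1×2 + 1×2 + 3×4 = 22; y_lin[4] = 1×3 + 1×2 + 3×2 = 11; y_lin[5] = 1×3 + 3×2 = 9; y_lin[6] = 3×3 = 9 → [8, 8, 10, 22, 11, 9, 9]. Circular (length 4): y[0] = 2×4 + 1×3 + 1×2 + 3×2 = 19; y[1] = 2×2 + 1×4 + 1×3 + 3×2 = 17; y[2] = 2×2 + 1×2 + 1×4 + 3×3 = 19; y[3] = 2×3 + 1×2 + 1×2 + 3×4 = 22 → [19, 17, 19, 22]

Linear: [8, 8, 10, 22, 11, 9, 9], Circular: [19, 17, 19, 22]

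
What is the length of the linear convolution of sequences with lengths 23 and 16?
Linear/full convolution length: m + n - 1 = 23 + 16 - 1 = 38

38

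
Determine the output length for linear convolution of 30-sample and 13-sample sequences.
Linear/full convolution length: m + n - 1 = 30 + 13 - 1 = 42

42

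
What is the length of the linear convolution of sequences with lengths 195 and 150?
Linear/full convolution length: m + n - 1 = 195 + 150 - 1 = 344

344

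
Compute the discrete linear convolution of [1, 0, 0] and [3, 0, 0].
y[0] = 1×3 = 3; y[1] = 1×0 + 0×3 = 0; y[2] = 1×0 + 0×0 + 0×3 = 0; y[3] = 0×0 + 0×0 = 0; y[4] = 0×0 = 0

[3, 0, 0, 0, 0]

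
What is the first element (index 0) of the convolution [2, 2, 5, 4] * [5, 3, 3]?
Use y[k] = Σ_i a[i]·b[k-i] at k=0. y[0] = 2×5 = 10

10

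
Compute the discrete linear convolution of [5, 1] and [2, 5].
y[0] = 5×2 = 10; y[1] = 5×5 + 1×2 = 27; y[2] = 1×5 = 5

[10, 27, 5]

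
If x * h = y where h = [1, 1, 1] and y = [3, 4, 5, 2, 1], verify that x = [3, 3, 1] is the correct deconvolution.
Forward-compute [3, 3, 1] * [1, 1, 1]: y[0] = 3×1 = 3; y[1] = 3×1 + 3×1 = 6; y[2] = 3×1 + 3×1 + 1×1 = 7; y[3] = 3×1 + 1×1 = 4; y[4] = 1×1 = 1 → [3, 6, 7, 4, 1]. Does not match given y = [3, 4, 5, 2, 1].

Not verified. [3, 3, 1] * [1, 1, 1] = [3, 6, 7, 4, 1], which differs from [3, 4, 5, 2, 1] at index 1.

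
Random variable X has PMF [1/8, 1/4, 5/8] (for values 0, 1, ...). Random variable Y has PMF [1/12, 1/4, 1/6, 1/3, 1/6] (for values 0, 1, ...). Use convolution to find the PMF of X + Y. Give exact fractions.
P(X+Y=k) = Σ_i P(X=i)·P(Y=k-i) — a convolution of [1/8, 1/4, 5/8] and [1/12, 1/4, 1/6, 1/3, 1/6]. P(X+Y=0) = (1/8)×(1/12) = 1/96; P(X+Y=1) = (1/8)×(1/4) + (1/4)×(1/12) = 1/32 + 1/48 = 5/96; P(X+Y=2) = (1/8)×(1/6) + (1/4)×(1/4) + (5/8)×(1/12) = 1/48 + 1/16 + 5/96 = 13/96; P(X+Y=3) = (1/8)×(1/3) + (1/4)×(1/6) + (5/8)×(1/4) = 1/24 + 1/24 + 5/32 = 23/96; P(X+Y=4) = (1/8)×(1/6) + (1/4)×(1/3) + (5/8)×(1/6) = 1/48 + 1/12 + 5/48 = 5/24; P(X+Y=5) = (1/4)×(1/6) + (5/8)×(1/3) = 1/24 + 5/24 = 1/4; P(X+Y=6) = (5/8)×(1/6) = 5/48. PMF: [1/96, 5/96, 13/96, 23/96, 5/24, 1/4, 5/48] (sums to 1 ✓)

[1/96, 5/96, 13/96, 23/96, 5/24, 1/4, 5/48]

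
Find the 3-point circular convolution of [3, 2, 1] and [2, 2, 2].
Use y[k] = Σ_j s[j]·t[(k-j) mod 3]. y[0] = 3×2 + 2×2 + 1×2 = 12; y[1] = 3×2 + 2×2 + 1×2 = 12; y[2] = 3×2 + 2×2 + 1×2 = 12. Result: [12, 12, 12]

[12, 12, 12]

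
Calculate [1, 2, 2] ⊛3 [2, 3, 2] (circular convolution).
Use y[k] = Σ_j f[j]·g[(k-j) mod 3]. y[0] = 1×2 + 2×2 + 2×3 = 12; y[1] = 1×3 + 2×2 + 2×2 = 11; y[2] = 1×2 + 2×3 + 2×2 = 12. Result: [12, 11, 12]

[12, 11, 12]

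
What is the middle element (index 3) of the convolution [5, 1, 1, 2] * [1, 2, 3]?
Use y[k] = Σ_i a[i]·b[k-i] at k=3. y[3] = 1×3 + 1×2 + 2×1 = 7

7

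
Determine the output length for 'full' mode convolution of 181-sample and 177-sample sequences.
Linear/full convolution length: m + n - 1 = 181 + 177 - 1 = 357

357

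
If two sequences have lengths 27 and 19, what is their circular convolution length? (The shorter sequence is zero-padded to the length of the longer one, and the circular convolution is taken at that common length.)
Circular convolution (zero-padding the shorter input) has length max(m, n) = max(27, 19) = 27

27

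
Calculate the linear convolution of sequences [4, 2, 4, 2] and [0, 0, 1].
y[0] = 4×0 = 0; y[1] = 4×0 + 2×0 = 0; y[2] = 4×1 + 2×0 + 4×0 = 4; y[3] = 2×1 + 4×0 + 2×0 = 2; y[4] = 4×1 + 2×0 = 4; y[5] = 2×1 = 2

[0, 0, 4, 2, 4, 2]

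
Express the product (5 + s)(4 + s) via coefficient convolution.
Ascending coefficients: a = [5, 1], b = [4, 1]. c[0] = 5×4 = 20; c[1] = 5×1 + 1×4 = 9; c[2] = 1×1 = 1. Result coefficients: [20, 9, 1] → 20 + 9s + s^2

20 + 9s + s^2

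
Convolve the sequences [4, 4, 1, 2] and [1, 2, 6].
y[0] = 4×1 = 4; y[1] = 4×2 + 4×1 = 12; y[2] = 4×6 + 4×2 + 1×1 = 33; y[3] = 4×6 + 1×2 + 2×1 = 28; y[4] = 1×6 + 2×2 = 10; y[5] = 2×6 = 12

[4, 12, 33, 28, 10, 12]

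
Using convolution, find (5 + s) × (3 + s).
Ascending coefficients: a = [5, 1], b = [3, 1]. c[0] = 5×3 = 15; c[1] = 5×1 + 1×3 = 8; c[2] = 1×1 = 1. Result coefficients: [15, 8, 1] → 15 + 8s + s^2

15 + 8s + s^2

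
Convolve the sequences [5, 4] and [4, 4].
y[0] = 5×4 = 20; y[1] = 5×4 + 4×4 = 36; y[2] = 4×4 = 16

[20, 36, 16]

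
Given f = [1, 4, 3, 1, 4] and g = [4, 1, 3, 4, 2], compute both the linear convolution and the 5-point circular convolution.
Linear: y_lin[0] = 1×4 = 4; y_lin[1] = 1×1 + 4×4 = 17; y_lin[2] = 1×3 + 4×1 + 3×4 = 19; y_lin[3] = 1×4 + 4×3 + 3×1 + 1×4 = 23; y_lin[4] = 1×2 + 4×4 + 3×3 + 1×1 + 4×4 = 44; y_lin[5] = 4×2 + 3×4 + 1×3 + 4×1 = 27; y_lin[6] = 3×2 + 1×4 + 4×3 = 22; y_lin[7] = 1×2 + 4×4 = 18; y_lin[8] = 4×2 = 8 → [4, 17, 19, 23, 44, 27, 22, 18, 8]. Circular (length 5): y[0] = 1×4 + 4×2 + 3×4 + 1×3 + 4×1 = 31; y[1] = 1×1 + 4×4 + 3×2 + 1×4 + 4×3 = 39; y[2] = 1×3 + 4×1 + 3×4 + 1×2 + 4×4 = 37; y[3] = 1×4 + 4×3 + 3×1 + 1×4 + 4×2 = 31; y[4] = 1×2 + 4×4 + 3×3 + 1×1 + 4×4 = 44 → [31, 39, 37, 31, 44]

Linear: [4, 17, 19, 23, 44, 27, 22, 18, 8], Circular: [31, 39, 37, 31, 44]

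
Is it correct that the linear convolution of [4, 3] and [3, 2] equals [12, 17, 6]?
Recompute linear convolution of [4, 3] and [3, 2]: y[0] = 4×3 = 12; y[1] = 4×2 + 3×3 = 17; y[2] = 3×2 = 6 → [12, 17, 6]. Given [12, 17, 6] matches, so answer: Yes

Yes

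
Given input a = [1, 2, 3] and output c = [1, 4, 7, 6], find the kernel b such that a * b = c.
Output length 4 = len(a) + len(b) - 1 ⇒ len(b) = 2. Solve b forward using b[k] = (c[k] - Σ_{i≥1} a[i]·b[k-i]) / a[0]: b[0] = c[0] / a[0] = 1 / 1 = 1; b[1] = (c[1] - 2×1) / a[0] = (4 - 2×1) / 1 = 2. So b = [1, 2]. Forward-check [1, 2, 3] * [1, 2]: c[0] = 1×1 = 1; c[1] = 1×2 + 2×1 = 4; c[2] = 2×2 + 3×1 = 7; c[3] = 3×2 = 6 → [1, 4, 7, 6] ✓

[1, 2]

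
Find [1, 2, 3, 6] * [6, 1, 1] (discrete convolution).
y[0] = 1×6 = 6; y[1] = 1×1 + 2×6 = 13; y[2] = 1×1 + 2×1 + 3×6 = 21; y[3] = 2×1 + 3×1 + 6×6 = 41; y[4] = 3×1 + 6×1 = 9; y[5] = 6×1 = 6

[6, 13, 21, 41, 9, 6]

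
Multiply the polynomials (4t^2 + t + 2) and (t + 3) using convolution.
Ascending coefficients: a = [2, 1, 4], b = [3, 1]. c[0] = 2×3 = 6; c[1] = 2×1 + 1×3 = 5; c[2] = 1×1 + 4×3 = 13; c[3] = 4×1 = 4. Result coefficients: [6, 5, 13, 4] → 4t^3 + 13t^2 + 5t + 6

4t^3 + 13t^2 + 5t + 6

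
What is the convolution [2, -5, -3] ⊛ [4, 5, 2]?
y[0] = 2×4 = 8; y[1] = 2×5 + -5×4 = -10; y[2] = 2×2 + -5×5 + -3×4 = -33; y[3] = -5×2 + -3×5 = -25; y[4] = -3×2 = -6

[8, -10, -33, -25, -6]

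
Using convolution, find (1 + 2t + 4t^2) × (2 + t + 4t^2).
Ascending coefficients: a = [1, 2, 4], b = [2, 1, 4]. c[0] = 1×2 = 2; c[1] = 1×1 + 2×2 = 5; c[2] = 1×4 + 2×1 + 4×2 = 14; c[3] = 2×4 + 4×1 = 12; c[4] = 4×4 = 16. Result coefficients: [2, 5, 14, 12, 16] → 2 + 5t + 14t^2 + 12t^3 + 16t^4

2 + 5t + 14t^2 + 12t^3 + 16t^4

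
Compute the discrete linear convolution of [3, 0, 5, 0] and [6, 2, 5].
y[0] = 3×6 = 18; y[1] = 3×2 + 0×6 = 6; y[2] = 3×5 + 0×2 + 5×6 = 45; y[3] = 0×5 + 5×2 + 0×6 = 10; y[4] = 5×5 + 0×2 = 25; y[5] = 0×5 = 0

[18, 6, 45, 10, 25, 0]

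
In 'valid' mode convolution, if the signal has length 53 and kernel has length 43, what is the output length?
'Valid' mode counts only positions where the kernel fully overlaps the signal: m - n + 1 = 53 - 43 + 1 = 11

11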